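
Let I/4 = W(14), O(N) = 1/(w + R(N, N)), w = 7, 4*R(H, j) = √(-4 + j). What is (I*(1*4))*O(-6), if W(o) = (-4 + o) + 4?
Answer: 12544/397 - 448*I*√10/397 ≈ 31.597 - 3.5685*I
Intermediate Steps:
R(H, j) = √(-4 + j)/4
W(o) = o
O(N) = 1/(7 + √(-4 + N)/4)
I = 56 (I = 4*14 = 56)
(I*(1*4))*O(-6) = (56*(1*4))*(4/(28 + √(-4 - 6))) = (56*4)*(4/(28 + √(-10))) = 224*(4/(28 + I*√10)) = 896/(28 + I*√10)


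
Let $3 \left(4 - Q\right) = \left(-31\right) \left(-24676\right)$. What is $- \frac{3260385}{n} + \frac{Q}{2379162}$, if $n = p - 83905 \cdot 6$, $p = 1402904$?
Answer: $- \frac{11979499765783}{3209991541182} \approx -3.7319$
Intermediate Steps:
$Q = - \frac{764944}{3}$ ($Q = 4 - \frac{\left(-31\right) \left(-24676\right)}{3} = 4 - \frac{764956}{3} = - \frac{764944}{3} \approx -2.5498 \cdot 10^{5}$)
$n = 899474$ ($n = 1402904 - 83905 \cdot 6 = 1402904 - 503430 = 899474$)
$- \frac{3260385}{n} + \frac{Q}{2379162} = - \frac{3260385}{899474} - \frac{764944}{3 \cdot 2379162} = \left(-3260385\right) \frac{1}{899474} - \frac{382472}{3568743} = - \frac{3260385}{899474} - \frac{382472}{3568743} = - \frac{11979499765783}{3209991541182}$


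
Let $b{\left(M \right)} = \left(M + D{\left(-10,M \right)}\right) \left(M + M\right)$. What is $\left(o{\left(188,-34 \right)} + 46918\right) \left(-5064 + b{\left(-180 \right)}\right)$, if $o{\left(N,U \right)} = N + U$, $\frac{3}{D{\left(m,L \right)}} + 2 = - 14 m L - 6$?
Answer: $\frac{8860281172512}{3151} \approx 2.8119 \cdot 10^{9}$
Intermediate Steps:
$D{\left(m,L \right)} = \frac{3}{-8 - 14 L m}$ ($D{\left(m,L \right)} = \frac{3}{-2 + \left(- 14 m L - 6\right)} = \frac{3}{-2 - \left(6 + 14 L m\right)} = \frac{3}{-8 - 14 L m}$)
$b{\left(M \right)} = 2 M \left(M - \frac{3}{8 - 140 M}\right)$ ($b{\left(M \right)} = \left(M - \frac{3}{8 + 14 M \left(-10\right)}\right) \left(M + M\right) = \left(M - \frac{3}{8 - 140 M}\right) 2 M = 2 M \left(M - \frac{3}{8 - 140 M}\right)$)
$\left(o{\left(188,-34 \right)} + 46918\right) \left(-5064 + b{\left(-180 \right)}\right) = \left(\left(188 - 34\right) + 46918\right) \left(-5064 + \frac{1}{2} \left(-180\right) \frac{1}{2 - -6300} \left(-3 + 4 \left(-180\right) \left(2 - -6300\right)\right)\right) = \left(154 + 46918\right) \left(-5064 + \frac{1}{2} \left(-180\right) \frac{1}{2 + 6300} \left(-3 + 4 \left(-180\right) \left(2 + 6300\right)\right)\right) = 47072 \left(-5064 + \frac{1}{2} \left(-180\right) \frac{1}{6302} \left(-3 + 4 \left(-180\right) 6302\right)\right) = 47072 \left(-5064 + \frac{1}{2} \left(-180\right) \frac{1}{6302} \left(-3 - 4537440\right)\right) = 47072 \left(-5064 + \frac{1}{2} \left(-180\right) \frac{1}{6302} \left(-4537443\right)\right) = 47072 \left(-5064 + \frac{204184935}{3151}\right) = 47072 \cdot \frac{188228271}{3151} = \frac{8860281172512}{3151}$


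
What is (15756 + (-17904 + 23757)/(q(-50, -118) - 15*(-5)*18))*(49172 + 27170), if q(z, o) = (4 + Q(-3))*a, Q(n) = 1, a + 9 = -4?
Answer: 1546102079046/1285 ≈ 1.2032e+9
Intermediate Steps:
a = -13 (a = -9 - 4 = -13)
q(z, o) = -65 (q(z, o) = (4 + 1)*(-13) = 5*(-13) = -65)
(15756 + (-17904 + 23757)/(q(-50, -118) - 15*(-5)*18))*(49172 + 27170) = (15756 + (-17904 + 23757)/(-65 - 15*(-5)*18))*(49172 + 27170) = (15756 + 5853/(-65 + 75*18))*76342 = (15756 + 5853/(-65 + 1350))*76342 = (15756 + 5853/1285)*76342 = (20252313/1285)*76342 = 1546102079046/1285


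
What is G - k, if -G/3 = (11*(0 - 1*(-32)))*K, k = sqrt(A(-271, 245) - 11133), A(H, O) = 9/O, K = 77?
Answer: -81312 - 6*I*sqrt(378830)/35 ≈ -81312.0 - 105.51*I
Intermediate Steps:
k = 6*I*sqrt(378830)/35 (k = sqrt(9/245 - 11133) = sqrt(-2727576/245) = 6*I*sqrt(378830)/35 ≈ 105.51*I)
G = -81312 (G = -3*11*(0 - 1*(-32))*77 = -3*11*(0 + 32)*77 = -3*11*32*77 = -1056*77 = -3*27104 = -81312)
G - k = -81312 - 6*I*sqrt(378830)/35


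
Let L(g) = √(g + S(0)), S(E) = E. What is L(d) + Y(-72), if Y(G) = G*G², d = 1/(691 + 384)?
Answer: -373248 + √43/215 ≈ -3.7325e+5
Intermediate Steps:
d = 1/1075 ≈ 0.00093023
Y(G) = G³
L(g) = √g (L(g) = √(g + 0) = √g)
L(d) + Y(-72) = √(1/1075) + (-72)³ = √43/215 - 373248 = -373248 + √43/215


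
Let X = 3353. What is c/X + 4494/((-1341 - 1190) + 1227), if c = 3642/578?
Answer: -2176193907/631799084 ≈ -3.4444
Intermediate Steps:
c = 1821/289 (c = 3642*(1/578) = 1821/289 ≈ 6.3010)
c/X + 4494/((-1341 - 1190) + 1227) = (1821/289)/3353 + 4494/((-1341 - 1190) + 1227) = (1821/289)*(1/3353) + 4494/(-2531 + 1227) = 1821/969017 + 4494/(-1304) = 1821/969017 + 4494*(-1/1304) = 1821/969017 - 2247/652 = -2176193907/631799084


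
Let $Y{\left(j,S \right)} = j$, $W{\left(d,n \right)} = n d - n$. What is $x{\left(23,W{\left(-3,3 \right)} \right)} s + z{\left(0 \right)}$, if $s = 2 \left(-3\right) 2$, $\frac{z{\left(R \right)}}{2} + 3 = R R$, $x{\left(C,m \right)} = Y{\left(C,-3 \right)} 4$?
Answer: $-1110$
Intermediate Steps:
$W{\left(d,n \right)} = - n + d n$ ($W{\left(d,n \right)} = d n - n = - n + d n$)
$x{\left(C,m \right)} = 4 C$ ($x{\left(C,m \right)} = C 4 = 4 C$)
$z{\left(R \right)} = -6 + 2 R^{2}$ ($z{\left(R \right)} = -6 + 2 R R = -6 + 2 R^{2}$)
$s = -12$ ($s = \left(-6\right) 2 = -12$)
$x{\left(23,W{\left(-3,3 \right)} \right)} s + z{\left(0 \right)} = 4 \cdot 23 \left(-12\right) - \left(6 - 2 \cdot 0^{2}\right) = 92 \left(-12\right) + \left(-6 + 2 \cdot 0\right) = -1104 + \left(-6 + 0\right) = -1104 - 6 = -1110$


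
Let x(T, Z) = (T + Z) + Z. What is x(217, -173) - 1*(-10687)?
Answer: 10558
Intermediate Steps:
x(T, Z) = T + 2*Z
x(217, -173) - 1*(-10687) = (217 + 2*(-173)) - 1*(-10687) = (217 - 346) + 10687 = -129 + 10687 = 10558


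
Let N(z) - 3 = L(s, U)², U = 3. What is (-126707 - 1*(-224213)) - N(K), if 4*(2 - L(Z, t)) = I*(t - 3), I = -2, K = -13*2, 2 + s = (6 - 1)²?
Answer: 97499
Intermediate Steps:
s = 23 (s = -2 + (6 - 1)² = -2 + 5² = -2 + 25 = 23)
K = -26
L(Z, t) = ½ + t/2 (L(Z, t) = 2 - (-1)*(t - 3)/2 = 2 - (-1)*(-3 + t)/2 = 2 - (6 - 2*t)/4 = 2 + (-3/2 + t/2) = ½ + t/2)
N(z) = 7 (N(z) = 3 + (½ + (½)*3)² = 3 + (½ + 3/2)² = 3 + 2² = 3 + 4 = 7)
(-126707 - 1*(-224213)) - N(K) = (-126707 - 1*(-224213)) - 1*7 = (-126707 + 224213) - 7 = 97506 - 7 = 97499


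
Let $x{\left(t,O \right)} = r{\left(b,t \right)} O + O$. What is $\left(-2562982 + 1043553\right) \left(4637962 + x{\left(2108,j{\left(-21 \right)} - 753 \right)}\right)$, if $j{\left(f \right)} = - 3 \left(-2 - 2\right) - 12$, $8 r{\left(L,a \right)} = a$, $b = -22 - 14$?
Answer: $- \frac{13488863137823}{2} \approx -6.7444 \cdot 10^{12}$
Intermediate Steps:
$b = -36$
$r{\left(L,a \right)} = \frac{a}{8}$
$j{\left(f \right)} = 0$ ($j{\left(f \right)} = \left(-3\right) \left(-4\right) - 12 = 12 - 12 = 0$)
$x{\left(t,O \right)} = O + \frac{O t}{8}$ ($x{\left(t,O \right)} = \frac{t}{8} O + O = \frac{O t}{8} + O = O + \frac{O t}{8}$)
$\left(-2562982 + 1043553\right) \left(4637962 + x{\left(2108,j{\left(-21 \right)} - 753 \right)}\right) = \left(-2562982 + 1043553\right) \left(4637962 + \frac{\left(0 - 753\right) \left(8 + 2108\right)}{8}\right) = - 1519429 \left(4637962 + \frac{1}{8} \left(-753\right) 2116\right) = - 1519429 \left(4637962 - \frac{398337}{2}\right) = \left(-1519429\right) \frac{8877587}{2} = - \frac{13488863137823}{2}$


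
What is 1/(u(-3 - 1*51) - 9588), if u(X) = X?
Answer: -1/9642 ≈ -0.00010371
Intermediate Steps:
1/(u(-3 - 1*51) - 9588) = 1/((-3 - 1*51) - 9588) = 1/((-3 - 51) - 9588) = 1/(-54 - 9588) = 1/(-9642) = -1/9642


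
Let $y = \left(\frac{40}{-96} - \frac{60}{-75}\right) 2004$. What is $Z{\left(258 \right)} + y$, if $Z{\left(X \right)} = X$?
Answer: $\frac{5131}{5} \approx 1026.2$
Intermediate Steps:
$y = \frac{3841}{5}$ ($y = \left(40 \left(- \frac{1}{96}\right) - - \frac{4}{5}\right) 2004 = \left(- \frac{5}{12} + \frac{4}{5}\right) 2004 = \frac{23}{60} \cdot 2004 = \frac{3841}{5} \approx 768.2$)
$Z{\left(258 \right)} + y = 258 + \frac{3841}{5} = \frac{5131}{5}$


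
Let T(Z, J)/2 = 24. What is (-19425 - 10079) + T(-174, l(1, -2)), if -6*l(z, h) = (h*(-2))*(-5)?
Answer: -29456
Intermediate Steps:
l(z, h) = -5*h/3 (l(z, h) = -h*(-2)*(-5)/6 = -(-2*h)*(-5)/6 = -5*h/3)
T(Z, J) = 48 (T(Z, J) = 2*24 = 48)
(-19425 - 10079) + T(-174, l(1, -2)) = (-19425 - 10079) + 48 = -29504 + 48 = -29456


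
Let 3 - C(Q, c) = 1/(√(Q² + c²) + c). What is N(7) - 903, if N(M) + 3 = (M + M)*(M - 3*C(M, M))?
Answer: -940 + 6*√2 ≈ -931.51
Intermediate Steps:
C(Q, c) = 3 - 1/(c + √(Q² + c²)) (C(Q, c) = 3 - 1/(√(Q² + c²) + c) = 3 - 1/(c + √(Q² + c²)))
N(M) = -3 + 2*M*(M - 3*(-1 + 3*M + 3*√2*√(M²))/(M + √2*√(M²))) (N(M) = -3 + (M + M)*(M - 3*(-1 + 3*M + 3*√(M² + M²))/(M + √(M² + M²))) = -3 + (2*M)*(M - 3*(-1 + 3*M + 3*√(2*M²))/(M + √(2*M²))) = -3 + (2*M)*(M - 3*(-1 + 3*M + 3*(√2*√(M²)))/(M + √2*√(M²))) = -3 + (2*M)*(M - 3*(-1 + 3*M + 3*√2*√(M²))/(M + √2*√(M²))) = -3 + 2*M*(M - 3*(-1 + 3*M + 3*√2*√(M²))/(M + √2*√(M²))))
N(7) - 903 = ((-3 + 2*7²)*(7 + √2*√(7²)) - 6*7*(-1 + 3*7 + 3*√2*√(7²)))/(7 + √2*√(7²)) - 903 = ((-3 + 2*49)*(7 + √2*√49) - 6*7*(-1 + 21 + 3*√2*√49))/(7 + √2*√49) - 903 = ((-3 + 98)*(7 + √2*7) - 6*7*(-1 + 21 + 3*√2*7))/(7 + √2*7) - 903 = (95*(7 + 7*√2) - 6*7*(-1 + 21 + 21*√2))/(7 + 7*√2) - 903 = ((665 + 665*√2) - 6*7*(20 + 21*√2))/(7 + 7*√2) - 903 = ((665 + 665*√2) + (-840 - 882*√2))/(7 + 7*√2) - 903 = (-175 - 217*√2)/(7 + 7*√2) - 903 = -903 + (-175 - 217*√2)/(7 + 7*√2)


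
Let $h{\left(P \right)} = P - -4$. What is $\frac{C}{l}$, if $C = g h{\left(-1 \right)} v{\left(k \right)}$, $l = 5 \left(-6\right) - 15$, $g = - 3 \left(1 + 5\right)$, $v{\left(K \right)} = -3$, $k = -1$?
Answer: $- \frac{18}{5} \approx -3.6$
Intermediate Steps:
$h{\left(P \right)} = 4 + P$ ($h{\left(P \right)} = P + 4 = 4 + P$)
$g = -18$ ($g = \left(-3\right) 6 = -18$)
$l = -45$ ($l = -30 - 15 = -45$)
$C = 162$ ($C = - 18 \left(4 - 1\right) \left(-3\right) = \left(-18\right) 3 \left(-3\right) = \left(-54\right) \left(-3\right) = 162$)
$\frac{C}{l} = \frac{162}{-45} = 162 \left(- \frac{1}{45}\right) = - \frac{18}{5}$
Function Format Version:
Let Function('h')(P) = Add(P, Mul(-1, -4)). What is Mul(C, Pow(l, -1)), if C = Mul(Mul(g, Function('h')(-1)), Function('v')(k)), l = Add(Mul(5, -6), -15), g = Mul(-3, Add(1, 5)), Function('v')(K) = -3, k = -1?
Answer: Rational(-18, 5) ≈ -3.6000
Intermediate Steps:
Function('h')(P) = Add(4, P) (Function('h')(P) = Add(P, 4) = Add(4, P))
g = -18 (g = Mul(-3, 6) = -18)
l = -45 (l = Add(-30, -15) = -45)
C = 162 (C = Mul(Mul(-18, Add(4, -1)), -3) = Mul(Mul(-18, 3), -3) = Mul(-54, -3) = 162)
Mul(C, Pow(l, -1)) = Mul(162, Pow(-45, -1)) = Mul(162, Rational(-1, 45)) = Rational(-18, 5)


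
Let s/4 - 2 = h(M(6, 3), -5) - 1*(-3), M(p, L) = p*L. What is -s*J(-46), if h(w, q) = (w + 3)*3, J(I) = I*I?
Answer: -575552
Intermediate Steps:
J(I) = I**2
M(p, L) = L*p
h(w, q) = 9 + 3*w (h(w, q) = (3 + w)*3 = 9 + 3*w)
s = 272 (s = 8 + 4*((9 + 3*(3*6)) - 1*(-3)) = 8 + 4*((9 + 3*18) + 3) = 8 + 4*((9 + 54) + 3) = 8 + 4*(63 + 3) = 8 + 4*66 = 8 + 264 = 272)
-s*J(-46) = -272*(-46)**2 = -272*2116 = -1*575552 = -575552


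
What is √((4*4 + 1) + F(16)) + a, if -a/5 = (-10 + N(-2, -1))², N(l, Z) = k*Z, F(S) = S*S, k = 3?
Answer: -845 + √273 ≈ -828.48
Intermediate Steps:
F(S) = S²
N(l, Z) = 3*Z
a = -845 (a = -5*(-10 + 3*(-1))² = -5*(-10 - 3)² = -5*(-13)² = -5*169 = -845)
√((4*4 + 1) + F(16)) + a = √((4*4 + 1) + 16²) - 845 = √((16 + 1) + 256) - 845 = √(17 + 256) - 845 = √273 - 845 = -845 + √273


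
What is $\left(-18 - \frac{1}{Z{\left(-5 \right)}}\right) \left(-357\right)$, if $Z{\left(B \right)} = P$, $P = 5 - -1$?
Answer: $\frac{12971}{2} \approx 6485.5$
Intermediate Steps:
$P = 6$ ($P = 5 + 1 = 6$)
$Z{\left(B \right)} = 6$
$\left(-18 - \frac{1}{Z{\left(-5 \right)}}\right) \left(-357\right) = \left(-18 - \frac{1}{6}\right) \left(-357\right) = \left(- \frac{109}{6}\right) \left(-357\right) = \frac{12971}{2}$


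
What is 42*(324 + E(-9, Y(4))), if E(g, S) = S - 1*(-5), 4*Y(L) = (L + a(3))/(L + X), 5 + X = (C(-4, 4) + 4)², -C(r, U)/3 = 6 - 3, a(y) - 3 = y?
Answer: 110579/8 ≈ 13822.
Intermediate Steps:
a(y) = 3 + y
C(r, U) = -9 (C(r, U) = -3*(6 - 3) = -3*3 = -9)
X = 20 (X = -5 + (-9 + 4)² = -5 + (-5)² = -5 + 25 = 20)
Y(L) = (6 + L)/(4*(20 + L)) (Y(L) = ((L + (3 + 3))/(L + 20))/4 = ((L + 6)/(20 + L))/4 = ((6 + L)/(20 + L))/4 = (6 + L)/(4*(20 + L)))
E(g, S) = 5 + S (E(g, S) = S + 5 = 5 + S)
42*(324 + E(-9, Y(4))) = 42*(324 + (5 + (6 + 4)/(4*(20 + 4)))) = 42*(324 + (5 + (¼)*10/24)) = 42*(324 + (5 + (¼)*(1/24)*10)) = 42*(324 + (5 + 5/48)) = 42*(324 + 245/48) = 42*(15797/48) = 110579/8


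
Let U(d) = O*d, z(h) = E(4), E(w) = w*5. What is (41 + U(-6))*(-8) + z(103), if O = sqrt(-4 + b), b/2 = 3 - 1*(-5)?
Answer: -308 + 96*sqrt(3) ≈ -141.72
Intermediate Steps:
E(w) = 5*w
b = 16 (b = 2*(3 - 1*(-5)) = 2*(3 + 5) = 2*8 = 16)
O = 2*sqrt(3) (O = sqrt(-4 + 16) = sqrt(12) = 2*sqrt(3) ≈ 3.4641)
z(h) = 20 (z(h) = 5*4 = 20)
U(d) = 2*d*sqrt(3) (U(d) = (2*sqrt(3))*d = 2*d*sqrt(3))
(41 + U(-6))*(-8) + z(103) = (41 + 2*(-6)*sqrt(3))*(-8) + 20 = (41 - 12*sqrt(3))*(-8) + 20 = (-328 + 96*sqrt(3)) + 20 = -308 + 96*sqrt(3)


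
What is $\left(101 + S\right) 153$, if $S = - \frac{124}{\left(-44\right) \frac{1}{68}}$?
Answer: $\frac{492507}{11} \approx 44773.0$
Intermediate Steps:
$S = \frac{2108}{11}$ ($S = - \frac{124}{\left(-44\right) \frac{1}{68}} = - \frac{124}{- \frac{11}{17}} = \left(-124\right) \left(- \frac{17}{11}\right) = \frac{2108}{11} \approx 191.64$)
$\left(101 + S\right) 153 = \left(101 + \frac{2108}{11}\right) 153 = \frac{3219}{11} \cdot 153 = \frac{492507}{11}$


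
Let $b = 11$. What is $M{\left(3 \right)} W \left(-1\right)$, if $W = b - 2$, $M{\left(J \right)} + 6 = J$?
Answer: $27$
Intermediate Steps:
$M{\left(J \right)} = -6 + J$
$W = 9$ ($W = 11 - 2 = 9$)
$M{\left(3 \right)} W \left(-1\right) = \left(-6 + 3\right) 9 \left(-1\right) = \left(-3\right) 9 \left(-1\right) = \left(-27\right) \left(-1\right) = 27$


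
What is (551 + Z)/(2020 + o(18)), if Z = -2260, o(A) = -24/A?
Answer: -5127/6056 ≈ -0.84660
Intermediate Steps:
(551 + Z)/(2020 + o(18)) = (551 - 2260)/(2020 - 24/18) = -1709/(2020 - 24*1/18) = -1709/(2020 - 4/3) = -1709/6056/3 = -1709*3/6056 = -5127/6056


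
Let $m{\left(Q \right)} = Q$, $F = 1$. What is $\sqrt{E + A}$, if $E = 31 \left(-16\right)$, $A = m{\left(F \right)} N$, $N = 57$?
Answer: $i \sqrt{439} \approx 20.952 i$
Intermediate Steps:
$A = 57$ ($A = 1 \cdot 57 = 57$)
$E = -496$
$\sqrt{E + A} = \sqrt{-496 + 57} = \sqrt{-439} = i \sqrt{439}$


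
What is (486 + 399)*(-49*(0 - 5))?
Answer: 216825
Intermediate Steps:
(486 + 399)*(-49*(0 - 5)) = 885*(-49*(-5)) = 885*245 = 216825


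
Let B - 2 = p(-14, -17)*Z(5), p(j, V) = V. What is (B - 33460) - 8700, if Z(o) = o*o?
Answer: -42583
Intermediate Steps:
Z(o) = o²
B = -423 (B = 2 - 17*5² = 2 - 17*25 = 2 - 425 = -423)
(B - 33460) - 8700 = (-423 - 33460) - 8700 = -33883 - 8700 = -42583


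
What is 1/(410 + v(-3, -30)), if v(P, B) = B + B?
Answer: 1/350 ≈ 0.0028571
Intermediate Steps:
v(P, B) = 2*B
1/(410 + v(-3, -30)) = 1/(410 + 2*(-30)) = 1/(410 - 60) = 1/350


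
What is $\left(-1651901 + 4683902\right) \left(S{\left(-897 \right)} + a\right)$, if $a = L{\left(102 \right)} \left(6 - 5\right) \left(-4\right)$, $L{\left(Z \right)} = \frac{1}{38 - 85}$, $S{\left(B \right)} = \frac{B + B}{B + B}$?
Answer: $\frac{154632051}{47} \approx 3.29 \cdot 10^{6}$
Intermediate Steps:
$S{\left(B \right)} = 1$ ($S{\left(B \right)} = \frac{2 B}{2 B} = 2 B \frac{1}{2 B} = 1$)
$L{\left(Z \right)} = - \frac{1}{47}$ ($L{\left(Z \right)} = \frac{1}{-47} = - \frac{1}{47}$)
$a = \frac{4}{47}$ ($a = - \frac{\left(6 - 5\right) \left(-4\right)}{47} = - \frac{1 \left(-4\right)}{47} = \left(- \frac{1}{47}\right) \left(-4\right) = \frac{4}{47} \approx 0.085106$)
$\left(-1651901 + 4683902\right) \left(S{\left(-897 \right)} + a\right) = \left(-1651901 + 4683902\right) \left(1 + \frac{4}{47}\right) = 3032001 \cdot \frac{51}{47} = \frac{154632051}{47}$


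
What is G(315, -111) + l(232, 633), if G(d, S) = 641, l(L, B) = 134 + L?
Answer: 1007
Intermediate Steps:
G(315, -111) + l(232, 633) = 641 + (134 + 232) = 641 + 366 = 1007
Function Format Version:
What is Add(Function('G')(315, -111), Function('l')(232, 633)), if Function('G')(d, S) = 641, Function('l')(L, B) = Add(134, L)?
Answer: 1007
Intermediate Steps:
Add(Function('G')(315, -111), Function('l')(232, 633)) = Add(641, Add(134, 232)) = Add(641, 366) = 1007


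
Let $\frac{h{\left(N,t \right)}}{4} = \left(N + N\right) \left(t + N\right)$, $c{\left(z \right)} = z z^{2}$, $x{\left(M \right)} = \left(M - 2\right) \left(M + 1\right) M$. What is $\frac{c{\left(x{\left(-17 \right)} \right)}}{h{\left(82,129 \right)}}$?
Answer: $- \frac{8626756352}{8651} \approx -9.972 \cdot 10^{5}$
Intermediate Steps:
$x{\left(M \right)} = M \left(1 + M\right) \left(-2 + M\right)$ ($x{\left(M \right)} = \left(-2 + M\right) \left(1 + M\right) M = \left(1 + M\right) \left(-2 + M\right) M = M \left(1 + M\right) \left(-2 + M\right)$)
$c{\left(z \right)} = z^{3}$
$h{\left(N,t \right)} = 8 N \left(N + t\right)$ ($h{\left(N,t \right)} = 4 \left(N + N\right) \left(t + N\right) = 4 \cdot 2 N \left(N + t\right) = 8 N \left(N + t\right)$)
$\frac{c{\left(x{\left(-17 \right)} \right)}}{h{\left(82,129 \right)}} = \frac{\left(- 17 \left(-2 + \left(-17\right)^{2} - -17\right)\right)^{3}}{8 \cdot 82 \left(82 + 129\right)} = \frac{\left(- 17 \left(-2 + 289 + 17\right)\right)^{3}}{8 \cdot 82 \cdot 211} = \frac{\left(\left(-17\right) 304\right)^{3}}{138416} = \left(-5168\right)^{3} \cdot \frac{1}{138416} = \left(-138028101632\right) \frac{1}{138416} = - \frac{8626756352}{8651}$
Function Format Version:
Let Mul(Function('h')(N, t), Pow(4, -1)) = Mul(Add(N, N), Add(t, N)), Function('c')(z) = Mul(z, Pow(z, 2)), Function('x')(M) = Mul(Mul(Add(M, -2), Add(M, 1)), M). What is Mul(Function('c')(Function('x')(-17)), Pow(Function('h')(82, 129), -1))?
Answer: Rational(-8626756352, 8651) ≈ -9.9720e+5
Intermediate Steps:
Function('x')(M) = Mul(M, Add(1, M), Add(-2, M)) (Function('x')(M) = Mul(Mul(Add(-2, M), Add(1, M)), M) = Mul(Mul(Add(1, M), Add(-2, M)), M) = Mul(M, Add(1, M), Add(-2, M)))
Function('c')(z) = Pow(z, 3)
Function('h')(N, t) = Mul(8, N, Add(N, t)) (Function('h')(N, t) = Mul(4, Mul(Add(N, N), Add(t, N))) = Mul(4, Mul(Mul(2, N), Add(N, t))) = Mul(4, Mul(2, N, Add(N, t))) = Mul(8, N, Add(N, t)))
Mul(Function('c')(Function('x')(-17)), Pow(Function('h')(82, 129), -1)) = Mul(Pow(Mul(-17, Add(-2, Pow(-17, 2), Mul(-1, -17))), 3), Pow(Mul(8, 82, Add(82, 129)), -1)) = Mul(Pow(Mul(-17, Add(-2, 289, 17)), 3), Pow(Mul(8, 82, 211), -1)) = Mul(Pow(Mul(-17, 304), 3), Pow(138416, -1)) = Mul(Pow(-5168, 3), Rational(1, 138416)) = Mul(-138028101632, Rational(1, 138416)) = Rational(-8626756352, 8651)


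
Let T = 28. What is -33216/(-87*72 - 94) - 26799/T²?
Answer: -72173349/2492336 ≈ -28.958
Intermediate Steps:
-33216/(-87*72 - 94) - 26799/T² = -33216/(-87*72 - 94) - 26799/(28²) = -33216/(-6264 - 94) - 26799/784 = -33216/(-6358) - 26799*1/784 = -33216*(-1/6358) - 26799/784 = 16608/3179 - 26799/784 = -72173349/2492336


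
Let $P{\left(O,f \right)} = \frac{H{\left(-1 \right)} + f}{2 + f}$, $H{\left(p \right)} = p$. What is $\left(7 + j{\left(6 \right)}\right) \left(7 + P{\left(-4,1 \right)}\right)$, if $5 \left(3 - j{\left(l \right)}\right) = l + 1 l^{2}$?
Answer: $\frac{56}{5} \approx 11.2$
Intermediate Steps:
$P{\left(O,f \right)} = \frac{-1 + f}{2 + f}$
$j{\left(l \right)} = 3 - \frac{l}{5} - \frac{l^{2}}{5}$ ($j{\left(l \right)} = 3 - \frac{l + 1 l^{2}}{5} = 3 - \frac{l + l^{2}}{5} = 3 - \left(\frac{l}{5} + \frac{l^{2}}{5}\right) = 3 - \frac{l}{5} - \frac{l^{2}}{5}$)
$\left(7 + j{\left(6 \right)}\right) \left(7 + P{\left(-4,1 \right)}\right) = \left(7 - \left(- \frac{9}{5} + \frac{36}{5}\right)\right) \left(7 + \frac{-1 + 1}{2 + 1}\right) = \left(7 - \frac{27}{5}\right) \left(7 + \frac{1}{3} \cdot 0\right) = \left(7 - \frac{27}{5}\right) \left(7 + 0\right) = \frac{8}{5} \cdot 7 = \frac{56}{5}$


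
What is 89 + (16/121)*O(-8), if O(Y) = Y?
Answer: 10641/121 ≈ 87.942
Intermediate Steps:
89 + (16/121)*O(-8) = 89 + (16/121)*(-8) = 89 - 128/121 = 10641/121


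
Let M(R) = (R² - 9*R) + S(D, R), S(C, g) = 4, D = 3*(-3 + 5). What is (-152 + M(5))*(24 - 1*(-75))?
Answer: -16632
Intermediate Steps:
D = 6 (D = 3*2 = 6)
M(R) = 4 + R² - 9*R (M(R) = (R² - 9*R) + 4 = 4 + R² - 9*R)
(-152 + M(5))*(24 - 1*(-75)) = (-152 + (4 + 5² - 9*5))*(24 - 1*(-75)) = (-152 + (4 + 25 - 45))*(24 + 75) = (-152 - 16)*99 = -168*99 = -16632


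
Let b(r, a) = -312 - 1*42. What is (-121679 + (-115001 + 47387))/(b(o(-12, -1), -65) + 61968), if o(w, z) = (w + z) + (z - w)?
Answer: -189293/61614 ≈ -3.0722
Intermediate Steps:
o(w, z) = 2*z
b(r, a) = -354 (b(r, a) = -312 - 42 = -354)
(-121679 + (-115001 + 47387))/(b(o(-12, -1), -65) + 61968) = (-121679 + (-115001 + 47387))/(-354 + 61968) = (-121679 - 67614)/61614 = -189293*1/61614 = -189293/61614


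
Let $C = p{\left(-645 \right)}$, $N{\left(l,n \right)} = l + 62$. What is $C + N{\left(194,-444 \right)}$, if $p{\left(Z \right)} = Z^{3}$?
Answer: $-268335869$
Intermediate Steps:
$N{\left(l,n \right)} = 62 + l$
$C = -268336125$ ($C = \left(-645\right)^{3} = -268336125$)
$C + N{\left(194,-444 \right)} = -268336125 + \left(62 + 194\right) = -268336125 + 256 = -268335869$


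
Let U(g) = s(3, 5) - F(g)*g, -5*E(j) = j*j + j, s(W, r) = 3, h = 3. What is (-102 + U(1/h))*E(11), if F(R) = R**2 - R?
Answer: 117524/45 ≈ 2611.6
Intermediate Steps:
E(j) = -j/5 - j**2/5 (E(j) = -(j*j + j)/5 = -(j**2 + j)/5 = -(j + j**2)/5 = -j/5 - j**2/5)
U(g) = 3 - g**2*(-1 + g) (U(g) = 3 - g*(-1 + g)*g = 3 - g**2*(-1 + g))
(-102 + U(1/h))*E(11) = (-102 + (3 + (1/3)**2*(1 - 1/3)))*(-1/5*11*(1 + 11)) = (-102 + (3 + (1/3)**2*(1 - 1*1/3)))*(-1/5*11*12) = (-102 + (3 + (1 - 1/3)/9))*(-132/5) = (-102 + (3 + (1/9)*(2/3)))*(-132/5) = (-102 + (3 + 2/27))*(-132/5) = (-102 + 83/27)*(-132/5) = -2671/27*(-132/5) = 117524/45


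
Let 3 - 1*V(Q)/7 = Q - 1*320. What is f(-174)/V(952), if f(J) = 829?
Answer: -829/4403 ≈ -0.18828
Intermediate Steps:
V(Q) = 2261 - 7*Q (V(Q) = 21 - 7*(Q - 1*320) = 21 - 7*(Q - 320) = 21 - 7*(-320 + Q) = 21 + (2240 - 7*Q) = 2261 - 7*Q)
f(-174)/V(952) = 829/(2261 - 7*952) = 829/(2261 - 6664) = 829/(-4403) = 829*(-1/4403) = -829/4403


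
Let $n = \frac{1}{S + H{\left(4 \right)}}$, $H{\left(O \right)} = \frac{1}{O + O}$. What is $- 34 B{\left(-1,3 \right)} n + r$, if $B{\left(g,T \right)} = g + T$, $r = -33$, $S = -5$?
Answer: $- \frac{743}{39} \approx -19.051$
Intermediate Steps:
$H{\left(O \right)} = \frac{1}{2 O}$
$n = - \frac{8}{39}$ ($n = \frac{1}{-5 + \frac{1}{2 \cdot 4}} = \frac{1}{-5 + \frac{1}{2} \cdot \frac{1}{4}} = \frac{1}{-5 + \frac{1}{8}} = \frac{1}{- \frac{39}{8}} = - \frac{8}{39} \approx -0.20513$)
$B{\left(g,T \right)} = T + g$
$- 34 B{\left(-1,3 \right)} n + r = - 34 \left(3 - 1\right) \left(- \frac{8}{39}\right) - 33 = - 34 \cdot 2 \left(- \frac{8}{39}\right) - 33 = \left(-34\right) \left(- \frac{16}{39}\right) - 33 = \frac{544}{39} - 33 = - \frac{743}{39}$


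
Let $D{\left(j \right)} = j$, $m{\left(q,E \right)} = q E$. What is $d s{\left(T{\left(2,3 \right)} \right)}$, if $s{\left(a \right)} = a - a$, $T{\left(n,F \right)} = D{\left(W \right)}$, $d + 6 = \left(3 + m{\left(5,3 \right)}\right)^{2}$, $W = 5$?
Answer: $0$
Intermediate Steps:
$m{\left(q,E \right)} = E q$
$d = 318$ ($d = -6 + \left(3 + 3 \cdot 5\right)^{2} = -6 + \left(3 + 15\right)^{2} = -6 + 18^{2} = -6 + 324 = 318$)
$T{\left(n,F \right)} = 5$
$s{\left(a \right)} = 0$
$d s{\left(T{\left(2,3 \right)} \right)} = 318 \cdot 0 = 0$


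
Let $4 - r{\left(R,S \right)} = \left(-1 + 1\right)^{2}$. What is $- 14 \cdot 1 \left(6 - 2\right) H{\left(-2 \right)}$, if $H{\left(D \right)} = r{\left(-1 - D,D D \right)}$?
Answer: $-224$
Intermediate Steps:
$r{\left(R,S \right)} = 4$ ($r{\left(R,S \right)} = 4 - \left(-1 + 1\right)^{2} = 4 - 0^{2} = 4 - 0 = 4 + 0 = 4$)
$H{\left(D \right)} = 4$
$- 14 \cdot 1 \left(6 - 2\right) H{\left(-2 \right)} = - 14 \cdot 1 \left(6 - 2\right) 4 = - 14 \cdot 1 \cdot 4 \cdot 4 = \left(-14\right) 4 \cdot 4 = \left(-56\right) 4 = -224$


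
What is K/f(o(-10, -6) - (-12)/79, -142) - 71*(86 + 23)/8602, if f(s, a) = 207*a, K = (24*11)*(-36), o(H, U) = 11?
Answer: -351997/610742 ≈ -0.57634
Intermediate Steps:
K = -9504 (K = 264*(-36) = -9504)
K/f(o(-10, -6) - (-12)/79, -142) - 71*(86 + 23)/8602 = -9504/(207*(-142)) - 71*(86 + 23)/8602 = -9504/(-29394) - 71*109*(1/8602) = -9504*(-1/29394) - 7739*1/8602 = 528/1633 - 7739/8602 = -351997/610742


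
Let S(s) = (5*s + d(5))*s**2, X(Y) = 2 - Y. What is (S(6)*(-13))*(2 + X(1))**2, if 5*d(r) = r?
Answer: -130572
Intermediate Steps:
d(r) = r/5
S(s) = s**2*(1 + 5*s) (S(s) = (5*s + (1/5)*5)*s**2 = (5*s + 1)*s**2 = (1 + 5*s)*s**2 = s**2*(1 + 5*s))
(S(6)*(-13))*(2 + X(1))**2 = ((6**2*(1 + 5*6))*(-13))*(2 + (2 - 1*1))**2 = ((36*(1 + 30))*(-13))*(2 + (2 - 1))**2 = ((36*31)*(-13))*(2 + 1)**2 = (1116*(-13))*3**2 = -14508*9 = -130572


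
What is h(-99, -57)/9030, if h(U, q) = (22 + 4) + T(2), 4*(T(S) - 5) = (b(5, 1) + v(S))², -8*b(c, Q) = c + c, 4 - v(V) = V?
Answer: 1993/577920 ≈ 0.0034486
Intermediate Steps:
v(V) = 4 - V
b(c, Q) = -c/4 (b(c, Q) = -(c + c)/8 = -c/4)
T(S) = 5 + (11/4 - S)²/4 (T(S) = 5 + (-¼*5 + (4 - S))²/4 = 5 + (-5/4 + (4 - S))²/4 = 5 + (11/4 - S)²/4)
h(U, q) = 1993/64 (h(U, q) = (22 + 4) + (5 + (-11 + 4*2)²/64) = 26 + (5 + (-11 + 8)²/64) = 26 + (5 + (1/64)*(-3)²) = 26 + (5 + (1/64)*9) = 26 + (5 + 9/64) = 26 + 329/64 = 1993/64)
h(-99, -57)/9030 = (1993/64)/9030 = (1993/64)*(1/9030) = 1993/577920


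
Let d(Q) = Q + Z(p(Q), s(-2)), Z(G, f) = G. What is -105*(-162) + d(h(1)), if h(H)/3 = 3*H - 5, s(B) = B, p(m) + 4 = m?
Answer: 16994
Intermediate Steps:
p(m) = -4 + m
h(H) = -15 + 9*H (h(H) = 3*(3*H - 5) = 3*(-5 + 3*H) = -15 + 9*H)
d(Q) = -4 + 2*Q (d(Q) = Q + (-4 + Q) = -4 + 2*Q)
-105*(-162) + d(h(1)) = -105*(-162) + (-4 + 2*(-15 + 9*1)) = 17010 + (-4 + 2*(-15 + 9)) = 17010 + (-4 + 2*(-6)) = 17010 + (-4 - 12) = 17010 - 16 = 16994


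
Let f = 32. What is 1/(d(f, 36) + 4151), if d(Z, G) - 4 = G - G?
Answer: 1/4155 ≈ 0.00024067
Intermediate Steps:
d(Z, G) = 4 (d(Z, G) = 4 + (G - G) = 4 + 0 = 4)
1/(d(f, 36) + 4151) = 1/(4 + 4151) = 1/4155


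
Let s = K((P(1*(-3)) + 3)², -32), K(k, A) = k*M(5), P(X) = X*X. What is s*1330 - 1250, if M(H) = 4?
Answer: 764830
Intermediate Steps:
P(X) = X²
K(k, A) = 4*k (K(k, A) = k*4 = 4*k)
s = 576 (s = 4*((1*(-3))² + 3)² = 4*((-3)² + 3)² = 4*(9 + 3)² = 4*12² = 4*144 = 576)
s*1330 - 1250 = 576*1330 - 1250 = 766080 - 1250 = 764830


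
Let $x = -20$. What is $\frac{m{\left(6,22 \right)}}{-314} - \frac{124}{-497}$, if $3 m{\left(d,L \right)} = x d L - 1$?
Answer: $\frac{1429385}{468174} \approx 3.0531$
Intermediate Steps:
$m{\left(d,L \right)} = - \frac{1}{3} - \frac{20 L d}{3}$ ($m{\left(d,L \right)} = \frac{- 20 d L - 1}{3} = \frac{- 20 L d - 1}{3} = \frac{-1 - 20 L d}{3} = - \frac{1}{3} - \frac{20 L d}{3}$)
$\frac{m{\left(6,22 \right)}}{-314} - \frac{124}{-497} = \frac{- \frac{1}{3} - \frac{440}{3} \cdot 6}{-314} - \frac{124}{-497} = \left(- \frac{1}{3} - 880\right) \left(- \frac{1}{314}\right) - - \frac{124}{497} = \left(- \frac{2641}{3}\right) \left(- \frac{1}{314}\right) + \frac{124}{497} = \frac{2641}{942} + \frac{124}{497} = \frac{1429385}{468174}$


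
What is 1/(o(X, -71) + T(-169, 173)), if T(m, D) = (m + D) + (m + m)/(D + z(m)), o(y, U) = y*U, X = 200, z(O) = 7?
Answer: -90/1277809 ≈ -7.0433e-5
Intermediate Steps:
o(y, U) = U*y
T(m, D) = D + m + 2*m/(7 + D) (T(m, D) = (m + D) + (m + m)/(D + 7) = (D + m) + (2*m)/(7 + D) = (D + m) + 2*m/(7 + D) = D + m + 2*m/(7 + D))
1/(o(X, -71) + T(-169, 173)) = 1/(-71*200 + (173**2 + 7*173 + 9*(-169) + 173*(-169))/(7 + 173)) = 1/(-14200 + (29929 + 1211 - 1521 - 29237)/180) = 1/(-14200 + (1/180)*382) = 1/(-14200 + 191/90) = 1/(-1277809/90) = -90/1277809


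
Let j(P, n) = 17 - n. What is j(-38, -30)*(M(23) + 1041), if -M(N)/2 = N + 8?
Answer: 46013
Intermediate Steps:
M(N) = -16 - 2*N (M(N) = -2*(N + 8) = -2*(8 + N) = -16 - 2*N)
j(-38, -30)*(M(23) + 1041) = (17 - 1*(-30))*((-16 - 2*23) + 1041) = (17 + 30)*((-16 - 46) + 1041) = 47*(-62 + 1041) = 47*979 = 46013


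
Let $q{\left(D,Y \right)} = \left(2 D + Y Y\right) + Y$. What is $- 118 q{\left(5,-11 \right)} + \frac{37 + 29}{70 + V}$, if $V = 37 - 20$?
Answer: $- \frac{410618}{29} \approx -14159.0$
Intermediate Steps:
$V = 17$ ($V = 37 - 20 = 17$)
$q{\left(D,Y \right)} = Y + Y^{2} + 2 D$ ($q{\left(D,Y \right)} = \left(2 D + Y^{2}\right) + Y = \left(Y^{2} + 2 D\right) + Y = Y + Y^{2} + 2 D$)
$- 118 q{\left(5,-11 \right)} + \frac{37 + 29}{70 + V} = - 118 \left(-11 + \left(-11\right)^{2} + 2 \cdot 5\right) + \frac{37 + 29}{70 + 17} = - 118 \left(-11 + 121 + 10\right) + \frac{66}{87} = \left(-118\right) 120 + 66 \cdot \frac{1}{87} = -14160 + \frac{22}{29} = - \frac{410618}{29}$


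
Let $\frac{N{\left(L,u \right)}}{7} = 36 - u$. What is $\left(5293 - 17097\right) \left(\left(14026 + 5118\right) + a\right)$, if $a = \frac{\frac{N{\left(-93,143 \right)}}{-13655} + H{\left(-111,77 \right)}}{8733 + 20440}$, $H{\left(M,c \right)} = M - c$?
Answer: $- \frac{90019073088722076}{398357315} \approx -2.2598 \cdot 10^{8}$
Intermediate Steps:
$N{\left(L,u \right)} = 252 - 7 u$ ($N{\left(L,u \right)} = 7 \left(36 - u\right) = 252 - 7 u$)
$a = - \frac{2566391}{398357315}$ ($a = \frac{\frac{252 - 1001}{-13655} - 188}{8733 + 20440} = \frac{\left(252 - 1001\right) \left(- \frac{1}{13655}\right) - 188}{29173} = \left(\left(-749\right) \left(- \frac{1}{13655}\right) - 188\right) \frac{1}{29173} = \left(\frac{749}{13655} - 188\right) \frac{1}{29173} = \left(- \frac{2566391}{13655}\right) \frac{1}{29173} = - \frac{2566391}{398357315} \approx -0.0064424$)
$\left(5293 - 17097\right) \left(\left(14026 + 5118\right) + a\right) = \left(5293 - 17097\right) \left(\left(14026 + 5118\right) - \frac{2566391}{398357315}\right) = - 11804 \left(19144 - \frac{2566391}{398357315}\right) = \left(-11804\right) \frac{7626149871969}{398357315} = - \frac{90019073088722076}{398357315}$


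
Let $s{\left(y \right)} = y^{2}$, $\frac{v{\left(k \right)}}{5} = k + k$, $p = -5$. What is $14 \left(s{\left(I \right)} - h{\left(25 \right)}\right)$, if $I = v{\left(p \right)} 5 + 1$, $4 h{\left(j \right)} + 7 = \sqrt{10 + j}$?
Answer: $\frac{1736077}{2} - \frac{7 \sqrt{35}}{2} \approx 8.6802 \cdot 10^{5}$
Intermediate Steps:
$h{\left(j \right)} = - \frac{7}{4} + \frac{\sqrt{10 + j}}{4}$
$v{\left(k \right)} = 10 k$ ($v{\left(k \right)} = 5 \left(k + k\right) = 5 \cdot 2 k = 10 k$)
$I = -249$ ($I = 10 \left(-5\right) 5 + 1 = \left(-50\right) 5 + 1 = -250 + 1 = -249$)
$14 \left(s{\left(I \right)} - h{\left(25 \right)}\right) = 14 \left(\left(-249\right)^{2} - \left(- \frac{7}{4} + \frac{\sqrt{10 + 25}}{4}\right)\right) = 14 \left(62001 - \left(- \frac{7}{4} + \frac{\sqrt{35}}{4}\right)\right) = 14 \left(62001 + \left(\frac{7}{4} - \frac{\sqrt{35}}{4}\right)\right) = 14 \left(\frac{248011}{4} - \frac{\sqrt{35}}{4}\right) = \frac{1736077}{2} - \frac{7 \sqrt{35}}{2}$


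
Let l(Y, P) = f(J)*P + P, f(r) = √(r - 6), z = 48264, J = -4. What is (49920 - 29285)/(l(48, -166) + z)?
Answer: 496251115/1156846582 + 1712705*I*√10/1156846582 ≈ 0.42897 + 0.0046817*I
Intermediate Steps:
f(r) = √(-6 + r)
l(Y, P) = P + I*P*√10 (l(Y, P) = √(-6 - 4)*P + P = √(-10)*P + P = (I*√10)*P + P = I*P*√10 + P = P + I*P*√10)
(49920 - 29285)/(l(48, -166) + z) = (49920 - 29285)/(-166*(1 + I*√10) + 48264) = 20635/((-166 - 166*I*√10) + 48264) = 20635/(48098 - 166*I*√10)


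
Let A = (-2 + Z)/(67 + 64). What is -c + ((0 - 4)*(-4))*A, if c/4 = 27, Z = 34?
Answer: -13636/131 ≈ -104.09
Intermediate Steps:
c = 108 (c = 4*27 = 108)
A = 32/131 (A = (-2 + 34)/(67 + 64) = 32/131 ≈ 0.24427)
-c + ((0 - 4)*(-4))*A = -1*108 + ((0 - 4)*(-4))*(32/131) = -108 - 4*(-4)*(32/131) = -108 + 16*(32/131) = -108 + 512/131 = -13636/131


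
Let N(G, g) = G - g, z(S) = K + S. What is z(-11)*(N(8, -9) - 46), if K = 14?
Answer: -87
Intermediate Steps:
z(S) = 14 + S
z(-11)*(N(8, -9) - 46) = (14 - 11)*((8 - 1*(-9)) - 46) = 3*((8 + 9) - 46) = 3*(17 - 46) = 3*(-29) = -87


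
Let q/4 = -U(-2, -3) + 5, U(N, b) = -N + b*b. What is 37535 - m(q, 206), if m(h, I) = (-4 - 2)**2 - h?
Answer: 37475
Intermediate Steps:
U(N, b) = b**2 - N (U(N, b) = -N + b**2 = b**2 - N)
q = -24 (q = 4*(-((-3)**2 - 1*(-2)) + 5) = 4*(-(9 + 2) + 5) = 4*(-1*11 + 5) = 4*(-11 + 5) = 4*(-6) = -24)
m(h, I) = 36 - h (m(h, I) = (-6)**2 - h = 36 - h)
37535 - m(q, 206) = 37535 - (36 - 1*(-24)) = 37535 - (36 + 24) = 37535 - 1*60 = 37535 - 60 = 37475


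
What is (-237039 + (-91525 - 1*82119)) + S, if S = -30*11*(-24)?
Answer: -402763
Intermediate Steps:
S = 7920 (S = -330*(-24) = 7920)
(-237039 + (-91525 - 1*82119)) + S = (-237039 + (-91525 - 1*82119)) + 7920 = (-237039 + (-91525 - 82119)) + 7920 = (-237039 - 173644) + 7920 = -410683 + 7920 = -402763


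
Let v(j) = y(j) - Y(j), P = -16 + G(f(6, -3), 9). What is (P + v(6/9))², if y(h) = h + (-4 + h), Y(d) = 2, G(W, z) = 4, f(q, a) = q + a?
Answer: 2500/9 ≈ 277.78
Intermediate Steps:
f(q, a) = a + q
y(h) = -4 + 2*h
P = -12 (P = -16 + 4 = -12)
v(j) = -6 + 2*j (v(j) = (-4 + 2*j) - 1*2 = (-4 + 2*j) - 2 = -6 + 2*j)
(P + v(6/9))² = (-12 + (-6 + 2*(6/9)))² = (-12 + (-6 + 2*(6*(⅑))))² = (-12 + (-6 + 2*(⅔)))² = (-12 + (-6 + 4/3))² = (-12 - 14/3)² = (-50/3)² = 2500/9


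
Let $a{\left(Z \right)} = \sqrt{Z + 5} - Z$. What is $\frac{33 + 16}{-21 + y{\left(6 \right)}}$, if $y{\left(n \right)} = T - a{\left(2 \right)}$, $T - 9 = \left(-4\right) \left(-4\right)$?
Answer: $\frac{294}{29} + \frac{49 \sqrt{7}}{29} \approx 14.608$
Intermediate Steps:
$a{\left(Z \right)} = \sqrt{5 + Z} - Z$
$T = 25$ ($T = 9 - -16 = 9 + 16 = 25$)
$y{\left(n \right)} = 27 - \sqrt{7}$ ($y{\left(n \right)} = 25 - \left(\sqrt{5 + 2} - 2\right) = 25 - \left(\sqrt{7} - 2\right) = 25 - \left(-2 + \sqrt{7}\right) = 25 + \left(2 - \sqrt{7}\right) = 27 - \sqrt{7}$)
$\frac{33 + 16}{-21 + y{\left(6 \right)}} = \frac{33 + 16}{-21 + \left(27 - \sqrt{7}\right)} = \frac{1}{6 - \sqrt{7}} \cdot 49 = \frac{49}{6 - \sqrt{7}}$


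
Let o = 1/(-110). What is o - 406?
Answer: -44661/110 ≈ -406.01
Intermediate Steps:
o = -1/110 ≈ -0.0090909
o - 406 = -1/110 - 406 = -44661/110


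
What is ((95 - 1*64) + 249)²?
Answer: 78400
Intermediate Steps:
((95 - 1*64) + 249)² = ((95 - 64) + 249)² = (31 + 249)² = 280² = 78400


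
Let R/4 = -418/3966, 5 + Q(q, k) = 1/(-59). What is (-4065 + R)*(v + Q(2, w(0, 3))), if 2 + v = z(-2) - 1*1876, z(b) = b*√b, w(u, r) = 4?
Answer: 895642190638/116997 + 16123462*I*√2/1983 ≈ 7.6553e+6 + 11499.0*I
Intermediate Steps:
Q(q, k) = -296/59 (Q(q, k) = -5 + 1/(-59) = -5 - 1/59 = -296/59)
z(b) = b^(3/2)
v = -1878 - 2*I*√2 (v = -2 + ((-2)^(3/2) - 1*1876) = -2 + (-2*I*√2 - 1876) = -2 + (-1876 - 2*I*√2) = -1878 - 2*I*√2 ≈ -1878.0 - 2.8284*I)
R = -836/1983 (R = 4*(-418/3966) = 4*(-418*1/3966) = 4*(-209/1983) = -836/1983 ≈ -0.42158)
(-4065 + R)*(v + Q(2, w(0, 3))) = (-4065 - 836/1983)*((-1878 - 2*I*√2) - 296/59) = -8061731*(-111098/59 - 2*I*√2)/1983 = 895642190638/116997 + 16123462*I*√2/1983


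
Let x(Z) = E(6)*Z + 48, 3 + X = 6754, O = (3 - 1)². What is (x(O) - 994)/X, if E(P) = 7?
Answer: -918/6751 ≈ -0.13598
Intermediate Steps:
O = 4 (O = 2² = 4)
X = 6751 (X = -3 + 6754 = 6751)
x(Z) = 48 + 7*Z (x(Z) = 7*Z + 48 = 48 + 7*Z)
(x(O) - 994)/X = ((48 + 7*4) - 994)/6751 = ((48 + 28) - 994)*(1/6751) = (76 - 994)*(1/6751) = -918*1/6751 = -918/6751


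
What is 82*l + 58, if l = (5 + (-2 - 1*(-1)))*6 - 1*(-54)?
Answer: 6454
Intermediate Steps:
l = 78 (l = (5 + (-2 + 1))*6 + 54 = (5 - 1)*6 + 54 = 4*6 + 54 = 24 + 54 = 78)
82*l + 58 = 82*78 + 58 = 6396 + 58 = 6454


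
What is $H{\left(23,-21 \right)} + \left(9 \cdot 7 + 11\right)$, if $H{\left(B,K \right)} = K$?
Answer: $53$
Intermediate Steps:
$H{\left(23,-21 \right)} + \left(9 \cdot 7 + 11\right) = -21 + \left(9 \cdot 7 + 11\right) = -21 + \left(63 + 11\right) = -21 + 74 = 53$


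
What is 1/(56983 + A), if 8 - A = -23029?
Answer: 1/80020 ≈ 1.2497e-5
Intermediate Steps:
A = 23037 (A = 8 - 1*(-23029) = 8 + 23029 = 23037)
1/(56983 + A) = 1/(56983 + 23037) = 1/80020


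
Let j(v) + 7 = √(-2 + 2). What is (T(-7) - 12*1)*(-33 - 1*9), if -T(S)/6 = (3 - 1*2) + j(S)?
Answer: -1008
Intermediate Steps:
j(v) = -7 (j(v) = -7 + √(-2 + 2) = -7 + √0 = -7 + 0 = -7)
T(S) = 36 (T(S) = -6*((3 - 1*2) - 7) = -6*((3 - 2) - 7) = -6*(1 - 7) = -6*(-6) = 36)
(T(-7) - 12*1)*(-33 - 1*9) = (36 - 12*1)*(-33 - 1*9) = (36 - 12)*(-33 - 9) = 24*(-42) = -1008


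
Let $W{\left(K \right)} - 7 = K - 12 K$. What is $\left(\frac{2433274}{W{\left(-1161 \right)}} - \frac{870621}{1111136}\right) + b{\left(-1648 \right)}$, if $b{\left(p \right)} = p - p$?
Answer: $\frac{1346286772063}{7099047904} \approx 189.64$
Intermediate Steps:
$W{\left(K \right)} = 7 - 11 K$ ($W{\left(K \right)} = 7 + \left(K - 12 K\right) = 7 - 11 K$)
$b{\left(p \right)} = 0$
$\left(\frac{2433274}{W{\left(-1161 \right)}} - \frac{870621}{1111136}\right) + b{\left(-1648 \right)} = \left(\frac{2433274}{7 - -12771} - \frac{870621}{1111136}\right) + 0 = \left(\frac{2433274}{7 + 12771} - \frac{870621}{1111136}\right) + 0 = \left(\frac{2433274}{12778} - \frac{870621}{1111136}\right) + 0 = \left(2433274 \cdot \frac{1}{12778} - \frac{870621}{1111136}\right) + 0 = \left(\frac{1216637}{6389} - \frac{870621}{1111136}\right) + 0 = \frac{1346286772063}{7099047904} + 0 = \frac{1346286772063}{7099047904}$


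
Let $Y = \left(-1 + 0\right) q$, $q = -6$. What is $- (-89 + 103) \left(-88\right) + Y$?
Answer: $1238$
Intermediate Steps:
$Y = 6$ ($Y = \left(-1 + 0\right) \left(-6\right) = \left(-1\right) \left(-6\right) = 6$)
$- (-89 + 103) \left(-88\right) + Y = - (-89 + 103) \left(-88\right) + 6 = \left(-1\right) 14 \left(-88\right) + 6 = \left(-14\right) \left(-88\right) + 6 = 1232 + 6 = 1238$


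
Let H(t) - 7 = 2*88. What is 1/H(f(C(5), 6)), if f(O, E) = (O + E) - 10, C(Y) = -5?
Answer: 1/183 ≈ 0.0054645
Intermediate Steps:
f(O, E) = -10 + E + O (f(O, E) = (E + O) - 10 = -10 + E + O)
H(t) = 183 (H(t) = 7 + 2*88 = 7 + 176 = 183)
1/H(f(C(5), 6)) = 1/183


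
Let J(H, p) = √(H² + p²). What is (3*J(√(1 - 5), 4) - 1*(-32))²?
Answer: 1132 + 384*√3 ≈ 1797.1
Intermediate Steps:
(3*J(√(1 - 5), 4) - 1*(-32))² = (3*√((√(1 - 5))² + 4²) - 1*(-32))² = (3*√((√(-4))² + 16) + 32)² = (3*√((2*I)² + 16) + 32)² = (3*√(-4 + 16) + 32)² = (3*√12 + 32)² = (3*(2*√3) + 32)² = (6*√3 + 32)² = (32 + 6*√3)²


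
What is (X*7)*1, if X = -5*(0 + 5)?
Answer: -175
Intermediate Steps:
X = -25 (X = -5*5 = -25)
(X*7)*1 = -25*7*1 = -175*1 = -175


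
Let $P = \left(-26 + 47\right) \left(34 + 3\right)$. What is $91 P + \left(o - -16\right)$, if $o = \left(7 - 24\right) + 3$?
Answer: $70709$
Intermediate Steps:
$o = -14$ ($o = -17 + 3 = -14$)
$P = 777$ ($P = 21 \cdot 37 = 777$)
$91 P + \left(o - -16\right) = 91 \cdot 777 - -2 = 70707 + \left(-14 + \left(\left(-4 - 9\right) + 29\right)\right) = 70707 + \left(-14 + \left(-13 + 29\right)\right) = 70707 + \left(-14 + 16\right) = 70707 + 2 = 70709$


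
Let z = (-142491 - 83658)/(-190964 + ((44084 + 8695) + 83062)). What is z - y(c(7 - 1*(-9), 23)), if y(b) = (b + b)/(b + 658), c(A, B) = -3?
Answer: 148458333/36105565 ≈ 4.1118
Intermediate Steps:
y(b) = 2*b/(658 + b) (y(b) = (2*b)/(658 + b) = 2*b/(658 + b))
z = 226149/55123 (z = -226149/(-190964 + (52779 + 83062)) = -226149/(-190964 + 135841) = -226149/(-55123) = -226149*(-1/55123) = 226149/55123 ≈ 4.1026)
z - y(c(7 - 1*(-9), 23)) = 226149/55123 - 2*(-3)/(658 - 3) = 226149/55123 - 2*(-3)/655 = 226149/55123 - 1*(-6/655) = 226149/55123 + 6/655 = 148458333/36105565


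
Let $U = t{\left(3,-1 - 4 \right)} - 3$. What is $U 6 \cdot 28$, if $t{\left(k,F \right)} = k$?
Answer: $0$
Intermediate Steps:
$U = 0$ ($U = 3 - 3 = 0$)
$U 6 \cdot 28 = 0 \cdot 6 \cdot 28 = 0 \cdot 28 = 0$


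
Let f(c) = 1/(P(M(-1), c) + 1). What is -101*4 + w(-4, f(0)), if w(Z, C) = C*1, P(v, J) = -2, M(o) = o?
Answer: -405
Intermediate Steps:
f(c) = -1 (f(c) = 1/(-2 + 1) = 1/(-1) = -1)
w(Z, C) = C
-101*4 + w(-4, f(0)) = -101*4 - 1 = -404 - 1 = -405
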